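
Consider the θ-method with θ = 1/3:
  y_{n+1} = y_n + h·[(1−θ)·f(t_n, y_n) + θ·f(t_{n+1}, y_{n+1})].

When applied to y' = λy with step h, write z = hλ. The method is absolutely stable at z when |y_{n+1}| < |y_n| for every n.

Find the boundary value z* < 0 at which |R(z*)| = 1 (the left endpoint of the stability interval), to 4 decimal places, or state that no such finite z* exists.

z* = -6.0000.

Set f=λy, z=hλ:
  y_{n+1} = y_n + z·[2/3·y_n + 1/3·y_{n+1}] ⇒ (1 − 1/3z)y_{n+1} = (1 + 2/3z)y_n
  ⇒ R(z) = (1 + 2/3z)/(1 − 1/3z).

Boundary: |R(x)|=1, x<0.
x=-1.42: |R|=0.0362
R=−1: 1+2/3x = −1+1/3x ⇒ -1/3x=2 ⇒ x=2/(-1/3)=-6.0000
Confirm numerically:
  x=-5.314: |R|=0.91749 <1
  x=-5.009: |R|=0.87626 <1
  x=-4.528: |R|=0.80446 <1
  x=-3.945: |R|=0.70410 <1
  x=-6.395: |R|=1.04204 >1
  x=-6.076: |R|=1.00837 >1
Interval (-6.0000, 0).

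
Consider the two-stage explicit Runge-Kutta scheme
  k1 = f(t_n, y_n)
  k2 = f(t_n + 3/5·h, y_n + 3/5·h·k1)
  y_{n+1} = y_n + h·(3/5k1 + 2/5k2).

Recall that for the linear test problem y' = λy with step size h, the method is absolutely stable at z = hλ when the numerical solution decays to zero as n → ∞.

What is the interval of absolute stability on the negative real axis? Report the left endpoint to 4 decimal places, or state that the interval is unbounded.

(-4.1667, 0).

With y'=λy (z=hλ):
  k1=λy_n ⇒ h·k1=z·y_n;  k2=λ(1+3/5z)y_n ⇒ h·k2=z(1+3/5z)y_n
  y_{n+1}/y_n = 1 + 3/5z + 2/5z(1+3/5z) = 1 + z + 6/25z²
  ⇒ R(z) = 1 + z + 6/25z².

Find x<0 with |R(x)|<1.
x=-0.91: |R|=0.2887
R=1: x+6/25x²=0 ⇒ x=−25/6=-4.1667; min R=1−1/(4·6/25)=-0.0417>−1
Confirm numerically:
  x=-2.610: |R|=0.02490 <1
  x=-2.312: |R|=0.02912 <1
  x=-2.115: |R|=0.04143 <1
  x=-4.528: |R|=1.39267 >1
  x=-4.240: |R|=1.07462 >1
Interval (-4.1667, 0).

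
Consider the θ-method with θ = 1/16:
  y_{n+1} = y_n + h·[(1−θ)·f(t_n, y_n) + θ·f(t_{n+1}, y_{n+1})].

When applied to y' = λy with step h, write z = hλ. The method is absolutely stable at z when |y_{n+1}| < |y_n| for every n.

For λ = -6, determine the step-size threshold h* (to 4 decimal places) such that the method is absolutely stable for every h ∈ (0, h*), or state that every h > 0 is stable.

(-2.2857,0); λ=-6 ⇒ h* = (16/7)/6 = 0.3810.

With y'=λy (z=hλ):
  y_{n+1} = y_n + z·[15/16·y_n + 1/16·y_{n+1}] ⇒ (1 − 1/16z)y_{n+1} = (1 + 15/16z)y_n
  so R(z) = (1 + 15/16z)/(1 − 1/16z).

Need |R(x)|<1, x<0.
x=-0.47: |R|=0.5434
R=−1: 1+15/16x = −1+1/16x ⇒ -7/8x=2 ⇒ x=2/(-7/8)=-2.2857
Confirm numerically:
  x=-1.750: |R|=0.57746 <1
  x=-1.297: |R|=0.19975 <1
  x=-1.081: |R|=0.01259 <1
  x=-2.743: |R|=1.34157 >1
  x=-2.677: |R|=1.29330 >1
  x=-2.531: |R|=1.18531 >1
Interval (-2.2857, 0).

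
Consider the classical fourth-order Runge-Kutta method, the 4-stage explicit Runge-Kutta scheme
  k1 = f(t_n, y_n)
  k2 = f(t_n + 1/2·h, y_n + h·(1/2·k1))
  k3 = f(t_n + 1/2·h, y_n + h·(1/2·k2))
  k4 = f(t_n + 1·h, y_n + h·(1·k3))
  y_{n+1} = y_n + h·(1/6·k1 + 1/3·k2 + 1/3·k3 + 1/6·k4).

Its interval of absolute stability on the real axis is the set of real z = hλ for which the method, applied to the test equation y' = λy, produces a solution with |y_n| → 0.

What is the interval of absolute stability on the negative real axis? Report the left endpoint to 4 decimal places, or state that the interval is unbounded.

On y'=λy, z=hλ:
  order 4, 4-stage ⇒ R(z)=1+z+z^2/2+z^3/6+z^4/24
  (e.g. R(-1.7)=0.27417, |R|=0.27417)

Find x<0 with |R(x)|<1.
x=-1.7: |R|=0.2742
|R(-2.31)|=0.4901 |R(-1.62)|=0.2706 |R(-1.19)|=0.3207
Bisect:
  x_lo=-3.5926 |R|=3.0736  x_hi=-0.2764 |R|=0.7586
  mid=-1.93447 |R|=0.31359 →hi
  mid=-2.76353 |R|=0.96768 →hi
  mid=-3.17806 |R|=1.77268 →lo
  mid=-2.97080 |R|=1.31765 →lo
  mid=-2.86716 |R|=1.13062 →lo
  mid=-2.81535 |R|=1.04627 →lo
  mid=-2.78944 |R|=1.00627 →lo
  mid=-2.77649 |R|=0.98680 →hi
  ...
  [-2.78539,-2.78519] ⇒ x*=-2.7853
So |R|<1 on (-2.7853, 0).

z∈(-2.7853,0).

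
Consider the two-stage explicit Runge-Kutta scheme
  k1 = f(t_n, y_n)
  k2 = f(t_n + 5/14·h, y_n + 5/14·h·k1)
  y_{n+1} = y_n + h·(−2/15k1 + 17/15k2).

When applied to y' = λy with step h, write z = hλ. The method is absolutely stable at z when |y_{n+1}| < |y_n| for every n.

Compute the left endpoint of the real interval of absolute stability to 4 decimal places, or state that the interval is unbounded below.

z* = -2.4706.

With y'=λy (z=hλ):
  k1=λy_n ⇒ h·k1=z·y_n;  k2=λ(1+5/14z)y_n ⇒ h·k2=z(1+5/14z)y_n
  y_{n+1}/y_n = 1 − 2/15z + 17/15z(1+5/14z) = 1 + z + 17/42z²
  Hence R(z) = 1 + z + 17/42z².

Find x<0 with |R(x)|<1.
x=-0.37: |R|=0.6854
R=1: x+17/42x²=0 ⇒ x=−42/17=-2.4706; min R=1−1/(4·17/42)=0.3824>−1
Confirm numerically:
  x=-2.295: |R|=0.83689 <1
  x=-2.143: |R|=0.71585 <1
  x=-1.829: |R|=0.52503 <1
  x=-1.744: |R|=0.48710 <1
  x=-2.979: |R|=1.61304 >1
  x=-2.735: |R|=1.29271 >1
  x=-2.654: |R|=1.19703 >1
Stable set (-2.4706, 0).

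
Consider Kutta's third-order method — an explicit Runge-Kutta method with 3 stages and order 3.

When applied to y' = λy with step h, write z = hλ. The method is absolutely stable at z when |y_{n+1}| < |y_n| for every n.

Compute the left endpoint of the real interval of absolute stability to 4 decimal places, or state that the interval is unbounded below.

z* = -2.5127.

Set f=λy, z=hλ:
  order 3, 3-stage ⇒ R(z)=1+z+z^2/2+z^3/6
  (e.g. R(-0.68)=0.49879, |R|=0.49879)

Need |R(x)|<1, x<0.
x=-0.68: |R|=0.4988
|R(-2.58)|=1.1141 |R(-2.33)|=0.7238 |R(-0.51)|=0.5979
Bisect:
  x_lo=-3.2939 |R|=2.8254  x_hi=-0.1396 |R|=0.8697
  mid=-1.71678 |R|=0.08643 →hi
  mid=-2.50534 |R|=0.98787 →hi
  mid=-2.89963 |R|=1.75898 →lo
  mid=-2.70249 |R|=1.34034 →lo
  mid=-2.60392 |R|=1.15632 →lo
  mid=-2.55463 |R|=1.07021 →lo
  mid=-2.52999 |R|=1.02858 →lo
  mid=-2.51767 |R|=1.00811 →lo
  mid=-2.51151 |R|=0.99796 →hi
  ...
  [-2.51285,-2.51266] ⇒ x*=-2.5127
Stable set (-2.5127, 0).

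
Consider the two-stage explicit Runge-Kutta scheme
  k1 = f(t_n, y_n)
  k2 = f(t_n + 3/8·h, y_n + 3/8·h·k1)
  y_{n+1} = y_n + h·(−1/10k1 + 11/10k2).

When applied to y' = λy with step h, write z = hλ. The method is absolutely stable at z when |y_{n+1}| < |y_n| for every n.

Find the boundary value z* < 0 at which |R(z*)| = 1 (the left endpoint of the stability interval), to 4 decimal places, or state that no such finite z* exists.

On y'=λy, z=hλ:
  k1=λy_n ⇒ h·k1=z·y_n;  k2=λ(1+3/8z)y_n ⇒ h·k2=z(1+3/8z)y_n
  y_{n+1}/y_n = 1 − 1/10z + 11/10z(1+3/8z) = 1 + z + 33/80z²
  R(z) = 1 + z + 33/80z².

Boundary: |R(x)|=1, x<0.
x=-1.54: |R|=0.4383
R=1: x+33/80x²=0 ⇒ x=−80/33=-2.4242; min R=1−1/(4·33/80)=0.3939>−1
Confirm numerically:
  x=-2.245: |R|=0.83401 <1
  x=-2.065: |R|=0.69399 <1
  x=-1.489: |R|=0.42556 <1
  x=-2.788: |R|=1.41834 >1
  x=-2.750: |R|=1.36953 >1
  x=-2.523: |R|=1.10278 >1
Interval (-2.4242, 0).

left endpoint -2.4242.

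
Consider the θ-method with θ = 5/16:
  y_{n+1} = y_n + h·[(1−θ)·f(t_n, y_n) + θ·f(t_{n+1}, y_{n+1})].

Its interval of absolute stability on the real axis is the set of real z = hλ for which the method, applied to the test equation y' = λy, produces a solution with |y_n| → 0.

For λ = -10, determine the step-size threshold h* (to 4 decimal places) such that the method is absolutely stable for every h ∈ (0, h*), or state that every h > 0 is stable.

(-5.3333,0); λ=-10 ⇒ h* = (16/3)/10 = 0.5333.

With y'=λy (z=hλ):
  y_{n+1} = y_n + z·[11/16·y_n + 5/16·y_{n+1}] ⇒ (1 − 5/16z)y_{n+1} = (1 + 11/16z)y_n
  ⇒ R(z) = (1 + 11/16z)/(1 − 5/16z).

Find x<0 with |R(x)|<1.
x=-0.3: |R|=0.7257
R=−1: 1+11/16x = −1+5/16x ⇒ -3/8x=2 ⇒ x=2/(-3/8)=-5.3333
Confirm numerically:
  x=-5.292: |R|=0.99416 <1
  x=-5.162: |R|=0.97541 <1
  x=-4.203: |R|=0.81678 <1
  x=-2.884: |R|=0.51690 <1
  x=-5.822: |R|=1.06500 >1
  x=-5.633: |R|=1.04071 >1
  x=-5.540: |R|=1.02838 >1
Stable set (-5.3333, 0).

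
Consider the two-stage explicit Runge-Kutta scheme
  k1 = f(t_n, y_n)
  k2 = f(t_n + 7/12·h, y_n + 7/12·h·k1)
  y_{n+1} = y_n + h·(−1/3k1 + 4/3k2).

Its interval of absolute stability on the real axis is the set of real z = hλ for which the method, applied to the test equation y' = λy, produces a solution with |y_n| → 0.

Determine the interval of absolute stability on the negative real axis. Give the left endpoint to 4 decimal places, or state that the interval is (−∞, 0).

(-1.2857, 0).

Test eqn y'=λy, z=hλ:
  k1=λy_n ⇒ h·k1=z·y_n;  k2=λ(1+7/12z)y_n ⇒ h·k2=z(1+7/12z)y_n
  y_{n+1}/y_n = 1 − 1/3z + 4/3z(1+7/12z) = 1 + z + 7/9z²
  so R(z) = 1 + z + 7/9z².

Need |R(x)|<1, x<0.
x=-0.88: |R|=0.7223
R=1: x+7/9x²=0 ⇒ x=−9/7=-1.2857; min R=1−1/(4·7/9)=0.6786>−1
Confirm numerically:
  x=-1.118: |R|=0.85416 <1
  x=-0.907: |R|=0.73284 <1
  x=-0.558: |R|=0.68417 <1
  x=-1.598: |R|=1.38814 >1
  x=-1.523: |R|=1.28108 >1
  x=-1.346: |R|=1.06311 >1
Stable set (-1.2857, 0).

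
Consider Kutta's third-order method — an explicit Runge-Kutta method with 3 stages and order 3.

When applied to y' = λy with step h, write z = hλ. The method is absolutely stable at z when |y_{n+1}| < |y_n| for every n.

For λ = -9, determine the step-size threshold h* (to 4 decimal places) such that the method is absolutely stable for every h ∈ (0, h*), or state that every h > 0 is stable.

Set f=λy, z=hλ:
  order 3, 3-stage ⇒ R(z)=1+z+z^2/2+z^3/6
  (e.g. R(-1.56)=0.02406, |R|=0.02406)

Need |R(x)|<1, x<0.
x=-1.56: |R|=0.0241
|R(-2.63)|=1.2035 |R(-2.39)|=0.8093 |R(-0.89)|=0.3886
Bisect:
  x_lo=-3.0917 |R|=2.2378  x_hi=-0.3980 |R|=0.6707
  mid=-1.74485 |R|=0.10797 →hi
  mid=-2.41828 |R|=0.85128 →hi
  mid=-2.75499 |R|=1.44505 →lo
  mid=-2.58663 |R|=1.12568 →lo
  mid=-2.50246 |R|=0.98316 →hi
  mid=-2.54454 |R|=1.05305 →lo
  mid=-2.52350 |R|=1.01777 →lo
  mid=-2.51298 |R|=1.00038 →lo
  ...
  [-2.51281,-2.51265] ⇒ x*=-2.5127
Interval (-2.5127, 0).

(-2.5127,0); λ=-9 ⇒ h* = 0.2792.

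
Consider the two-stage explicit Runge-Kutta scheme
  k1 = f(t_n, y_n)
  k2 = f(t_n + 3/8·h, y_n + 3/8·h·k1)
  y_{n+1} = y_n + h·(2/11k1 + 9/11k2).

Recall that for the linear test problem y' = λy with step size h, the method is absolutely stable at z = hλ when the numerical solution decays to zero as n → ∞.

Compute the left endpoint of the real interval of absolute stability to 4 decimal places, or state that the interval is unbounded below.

On y'=λy, z=hλ:
  k1=λy_n ⇒ h·k1=z·y_n;  k2=λ(1+3/8z)y_n ⇒ h·k2=z(1+3/8z)y_n
  y_{n+1}/y_n = 1 + 2/11z + 9/11z(1+3/8z) = 1 + z + 27/88z²
  so R(z) = 1 + z + 27/88z².

Find x<0 with |R(x)|<1.
x=-1.49: |R|=0.1912
R=1: x+27/88x²=0 ⇒ x=−88/27=-3.2593; min R=1−1/(4·27/88)=0.1852>−1
Confirm numerically:
  x=-3.115: |R|=0.86213 <1
  x=-2.130: |R|=0.26200 <1
  x=-1.924: |R|=0.21177 <1
  x=-1.827: |R|=0.19714 <1
  x=-3.565: |R|=1.33442 >1
  x=-3.365: |R|=1.10917 >1
Interval (-3.2593, 0).

z* = -3.2593.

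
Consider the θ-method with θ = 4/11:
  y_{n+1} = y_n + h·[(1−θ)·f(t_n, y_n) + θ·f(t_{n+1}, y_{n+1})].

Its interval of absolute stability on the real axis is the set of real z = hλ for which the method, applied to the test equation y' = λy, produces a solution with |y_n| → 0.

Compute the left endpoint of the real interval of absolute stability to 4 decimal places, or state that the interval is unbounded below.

z* = -7.3333.

Set f=λy, z=hλ:
  y_{n+1} = y_n + z·[7/11·y_n + 4/11·y_{n+1}] ⇒ (1 − 4/11z)y_{n+1} = (1 + 7/11z)y_n
  so R(z) = (1 + 7/11z)/(1 − 4/11z).

Solve |R(x)|<1 on ℝ⁻.
x=-1.35: |R|=0.0945
R=−1: 1+7/11x = −1+4/11x ⇒ -3/11x=2 ⇒ x=2/(-3/11)=-7.3333
Confirm numerically:
  x=-6.979: |R|=0.97268 <1
  x=-5.255: |R|=0.80528 <1
  x=-4.727: |R|=0.73856 <1
  x=-3.245: |R|=0.48853 <1
  x=-7.921: |R|=1.04130 >1
  x=-7.553: |R|=1.01599 >1
Stable set (-7.3333, 0).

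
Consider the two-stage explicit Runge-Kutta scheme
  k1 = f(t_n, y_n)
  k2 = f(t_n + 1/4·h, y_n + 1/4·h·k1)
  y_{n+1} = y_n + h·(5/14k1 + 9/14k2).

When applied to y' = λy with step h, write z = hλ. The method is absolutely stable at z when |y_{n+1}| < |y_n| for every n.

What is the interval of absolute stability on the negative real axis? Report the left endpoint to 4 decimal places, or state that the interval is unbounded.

z∈(-6.2222,0).

With y'=λy (z=hλ):
  k1=λy_n ⇒ h·k1=z·y_n;  k2=λ(1+1/4z)y_n ⇒ h·k2=z(1+1/4z)y_n
  y_{n+1}/y_n = 1 + 5/14z + 9/14z(1+1/4z) = 1 + z + 9/56z²
  Hence R(z) = 1 + z + 9/56z².

Boundary: |R(x)|=1, x<0.
x=-1.32: |R|=0.0400
R=1: x+9/56x²=0 ⇒ x=−56/9=-6.2222; min R=1−1/(4·9/56)=-0.5556>−1
Confirm numerically:
  x=-4.911: |R|=0.03491 <1
  x=-4.563: |R|=0.21677 <1
  x=-3.008: |R|=0.55385 <1
  x=-6.813: |R|=1.64687 >1
  x=-6.703: |R|=1.51793 >1
Stable set (-6.2222, 0).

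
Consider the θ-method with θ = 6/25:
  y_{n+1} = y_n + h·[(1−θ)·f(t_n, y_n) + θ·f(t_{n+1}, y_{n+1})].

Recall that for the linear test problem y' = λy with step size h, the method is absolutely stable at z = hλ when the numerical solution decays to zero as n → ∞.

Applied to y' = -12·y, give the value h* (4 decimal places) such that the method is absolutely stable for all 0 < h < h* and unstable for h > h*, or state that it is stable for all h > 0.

(-3.8462,0); λ=-12 ⇒ h* = (50/13)/12 = 0.3205.

Set f=λy, z=hλ:
  y_{n+1} = y_n + z·[19/25·y_n + 6/25·y_{n+1}] ⇒ (1 − 6/25z)y_{n+1} = (1 + 19/25z)y_n
  R(z) = (1 + 19/25z)/(1 − 6/25z).

Boundary: |R(x)|=1, x<0.
x=-0.91: |R|=0.2531
R=−1: 1+19/25x = −1+6/25x ⇒ -13/25x=2 ⇒ x=2/(-13/25)=-3.8462
Confirm numerically:
  x=-3.374: |R|=0.86434 <1
  x=-3.369: |R|=0.86281 <1
  x=-3.166: |R|=0.79903 <1
  x=-2.366: |R|=0.50908 <1
  x=-4.050: |R|=1.05375 >1
  x=-3.983: |R|=1.03638 >1
So |R|<1 on (-3.8462, 0).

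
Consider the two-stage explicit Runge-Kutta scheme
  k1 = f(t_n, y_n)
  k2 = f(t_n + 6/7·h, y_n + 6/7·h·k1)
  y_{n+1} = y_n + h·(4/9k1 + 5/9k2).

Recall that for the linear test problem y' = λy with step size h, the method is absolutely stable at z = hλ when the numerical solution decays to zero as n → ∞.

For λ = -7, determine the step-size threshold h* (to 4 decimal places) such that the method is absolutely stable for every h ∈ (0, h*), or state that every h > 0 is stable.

(-2.1000,0); λ=-7 ⇒ h* = (21/10)/7 = 0.3000.

On y'=λy, z=hλ:
  k1=λy_n ⇒ h·k1=z·y_n;  k2=λ(1+6/7z)y_n ⇒ h·k2=z(1+6/7z)y_n
  y_{n+1}/y_n = 1 + 4/9z + 5/9z(1+6/7z) = 1 + z + 10/21z²
  so R(z) = 1 + z + 10/21z².

Find x<0 with |R(x)|<1.
x=-0.31: |R|=0.7358
R=1: x+10/21x²=0 ⇒ x=−21/10=-2.1000; min R=1−1/(4·10/21)=0.4750>−1
Confirm numerically:
  x=-1.594: |R|=0.61592 <1
  x=-1.145: |R|=0.47930 <1
  x=-1.033: |R|=0.47514 <1
  x=-2.530: |R|=1.51805 >1
  x=-2.434: |R|=1.38712 >1
  x=-2.203: |R|=1.10805 >1
Interval (-2.1000, 0).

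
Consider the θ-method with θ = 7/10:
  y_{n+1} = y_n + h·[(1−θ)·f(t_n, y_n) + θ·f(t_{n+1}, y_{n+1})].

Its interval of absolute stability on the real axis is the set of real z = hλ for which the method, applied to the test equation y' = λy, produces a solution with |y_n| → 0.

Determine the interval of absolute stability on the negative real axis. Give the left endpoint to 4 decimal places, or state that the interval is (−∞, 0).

unbounded; (−∞, 0).

Set f=λy, z=hλ:
  y_{n+1} = y_n + z·[3/10·y_n + 7/10·y_{n+1}] ⇒ (1 − 7/10z)y_{n+1} = (1 + 3/10z)y_n
  ⇒ R(z) = (1 + 3/10z)/(1 − 7/10z).

Need |R(x)|<1, x<0.
x=-1.65: |R|=0.2343
x=-2: |R|=0.1667
x=-10: |R|=0.2500
x=-100: |R|=0.4085
θ=7/10≥1/2 ⇒ |1+3/10x|<|1−7/10x| ∀x<0 ⇒ interval (−∞,0).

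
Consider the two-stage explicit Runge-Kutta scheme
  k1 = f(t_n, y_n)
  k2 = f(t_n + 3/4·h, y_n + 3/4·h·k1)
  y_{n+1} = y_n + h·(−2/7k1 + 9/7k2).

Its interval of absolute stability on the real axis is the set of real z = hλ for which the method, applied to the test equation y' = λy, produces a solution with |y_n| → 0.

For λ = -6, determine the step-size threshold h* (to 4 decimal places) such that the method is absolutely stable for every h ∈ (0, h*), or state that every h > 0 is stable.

(-1.0370,0); λ=-6 ⇒ h* = (28/27)/6 = 0.1728.

Set f=λy, z=hλ:
  k1=λy_n ⇒ h·k1=z·y_n;  k2=λ(1+3/4z)y_n ⇒ h·k2=z(1+3/4z)y_n
  y_{n+1}/y_n = 1 − 2/7z + 9/7z(1+3/4z) = 1 + z + 27/28z²
  ⇒ R(z) = 1 + z + 27/28z².

Solve |R(x)|<1 on ℝ⁻.
x=-0.99: |R|=0.9551
R=1: x+27/28x²=0 ⇒ x=−28/27=-1.0370; min R=1−1/(4·27/28)=0.7407>−1
Confirm numerically:
  x=-0.936: |R|=0.90881 <1
  x=-0.771: |R|=0.80221 <1
  x=-0.686: |R|=0.76779 <1
  x=-0.437: |R|=0.74715 <1
  x=-1.448: |R|=1.57382 >1
  x=-1.356: |R|=1.41707 >1
  x=-1.126: |R|=1.09659 >1
Stable set (-1.0370, 0).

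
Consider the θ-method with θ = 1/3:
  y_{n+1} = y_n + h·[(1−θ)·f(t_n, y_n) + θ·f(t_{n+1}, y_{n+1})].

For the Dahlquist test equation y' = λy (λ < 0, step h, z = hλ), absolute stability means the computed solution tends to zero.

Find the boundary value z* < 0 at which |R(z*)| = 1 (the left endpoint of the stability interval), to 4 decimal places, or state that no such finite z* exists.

With y'=λy (z=hλ):
  y_{n+1} = y_n + z·[2/3·y_n + 1/3·y_{n+1}] ⇒ (1 − 1/3z)y_{n+1} = (1 + 2/3z)y_n
  R(z) = (1 + 2/3z)/(1 − 1/3z).

Find x<0 with |R(x)|<1.
x=-1.17: |R|=0.1583
R=−1: 1+2/3x = −1+1/3x ⇒ -1/3x=2 ⇒ x=2/(-1/3)=-6.0000
Confirm numerically:
  x=-5.290: |R|=0.91435 <1
  x=-3.811: |R|=0.67861 <1
  x=-2.943: |R|=0.48561 <1
  x=-6.536: |R|=1.05621 >1
  x=-6.207: |R|=1.02248 >1
  x=-6.119: |R|=1.01305 >1
Stable set (-6.0000, 0).

left endpoint -6.0000.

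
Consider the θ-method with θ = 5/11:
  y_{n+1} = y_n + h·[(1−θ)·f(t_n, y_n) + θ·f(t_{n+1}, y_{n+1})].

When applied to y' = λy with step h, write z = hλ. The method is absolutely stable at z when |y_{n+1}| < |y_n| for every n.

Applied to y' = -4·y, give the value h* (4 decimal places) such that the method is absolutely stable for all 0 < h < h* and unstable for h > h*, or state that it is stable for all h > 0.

With y'=λy (z=hλ):
  y_{n+1} = y_n + z·[6/11·y_n + 5/11·y_{n+1}] ⇒ (1 − 5/11z)y_{n+1} = (1 + 6/11z)y_n
  Hence R(z) = (1 + 6/11z)/(1 − 5/11z).

Boundary: |R(x)|=1, x<0.
x=-1.06: |R|=0.2847
R=−1: 1+6/11x = −1+5/11x ⇒ -1/11x=2 ⇒ x=2/(-1/11)=-22.0000
Confirm numerically:
  x=-10.455: |R|=0.81754 <1
  x=-10.219: |R|=0.81027 <1
  x=-10.079: |R|=0.80583 <1
  x=-22.489: |R|=1.00396 >1
  x=-22.467: |R|=1.00379 >1
Stable set (-22.0000, 0).

(-22.0000,0); λ=-4 ⇒ h* = (22)/4 = 5.5000.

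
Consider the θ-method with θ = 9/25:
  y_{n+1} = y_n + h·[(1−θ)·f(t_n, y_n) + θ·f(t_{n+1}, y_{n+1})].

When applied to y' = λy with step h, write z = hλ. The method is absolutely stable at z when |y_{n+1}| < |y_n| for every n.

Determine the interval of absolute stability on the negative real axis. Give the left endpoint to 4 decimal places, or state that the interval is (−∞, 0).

z∈(-7.1429,0).

On y'=λy, z=hλ:
  y_{n+1} = y_n + z·[16/25·y_n + 9/25·y_{n+1}] ⇒ (1 − 9/25z)y_{n+1} = (1 + 16/25z)y_n
  so R(z) = (1 + 16/25z)/(1 − 9/25z).

Find x<0 with |R(x)|<1.
x=-1.4: |R|=0.0691
R=−1: 1+16/25x = −1+9/25x ⇒ -7/25x=2 ⇒ x=2/(-7/25)=-7.1429
Confirm numerically:
  x=-5.995: |R|=0.89823 <1
  x=-3.565: |R|=0.56127 <1
  x=-3.087: |R|=0.46212 <1
  x=-7.562: |R|=1.03153 >1
  x=-7.421: |R|=1.02121 >1
  x=-7.286: |R|=1.01106 >1
So |R|<1 on (-7.1429, 0).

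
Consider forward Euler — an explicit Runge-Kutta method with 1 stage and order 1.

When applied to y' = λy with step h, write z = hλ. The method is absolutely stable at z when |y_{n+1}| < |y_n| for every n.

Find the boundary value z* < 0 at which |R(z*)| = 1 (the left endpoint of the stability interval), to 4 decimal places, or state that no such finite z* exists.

With y'=λy (z=hλ):
  order 1, 1-stage ⇒ R(z)=1+z
  (e.g. R(-0.58)=0.42000, |R|=0.42000)

Solve |R(x)|<1 on ℝ⁻.
x=-0.58: |R|=0.4200
|R(-2.03)|=1.0300 |R(-0.93)|=0.0700 |R(-0.84)|=0.1600
Bisect:
  x_lo=-2.7030 |R|=1.7030  x_hi=-0.1046 |R|=0.8954
  mid=-1.40378 |R|=0.40378 →hi
  mid=-2.05340 |R|=1.05340 →lo
  mid=-1.72859 |R|=0.72859 →hi
  mid=-1.89099 |R|=0.89099 →hi
  mid=-1.97219 |R|=0.97219 →hi
  mid=-2.01280 |R|=1.01280 →lo
  mid=-1.99249 |R|=0.99249 →hi
  mid=-2.00265 |R|=1.00265 →lo
  ...
  [-2.00011,-1.99995] ⇒ x*=-2.0000
Stable set (-2.0000, 0).

z* = -2.0000.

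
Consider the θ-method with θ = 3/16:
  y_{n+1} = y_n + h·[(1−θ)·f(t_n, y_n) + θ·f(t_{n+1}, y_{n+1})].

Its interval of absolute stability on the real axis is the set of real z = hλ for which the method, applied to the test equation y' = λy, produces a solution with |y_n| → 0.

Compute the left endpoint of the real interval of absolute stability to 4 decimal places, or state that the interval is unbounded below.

Set f=λy, z=hλ:
  y_{n+1} = y_n + z·[13/16·y_n + 3/16·y_{n+1}] ⇒ (1 − 3/16z)y_{n+1} = (1 + 13/16z)y_n
  so R(z) = (1 + 13/16z)/(1 − 3/16z).

Solve |R(x)|<1 on ℝ⁻.
x=-0.43: |R|=0.6021
R=−1: 1+13/16x = −1+3/16x ⇒ -5/8x=2 ⇒ x=2/(-5/8)=-3.2000
Confirm numerically:
  x=-3.062: |R|=0.94521 <1
  x=-2.184: |R|=0.54949 <1
  x=-1.582: |R|=0.22009 <1
  x=-1.353: |R|=0.07922 <1
  x=-3.393: |R|=1.07372 >1
  x=-3.285: |R|=1.03288 >1
Stable set (-3.2000, 0).

left endpoint -3.2000.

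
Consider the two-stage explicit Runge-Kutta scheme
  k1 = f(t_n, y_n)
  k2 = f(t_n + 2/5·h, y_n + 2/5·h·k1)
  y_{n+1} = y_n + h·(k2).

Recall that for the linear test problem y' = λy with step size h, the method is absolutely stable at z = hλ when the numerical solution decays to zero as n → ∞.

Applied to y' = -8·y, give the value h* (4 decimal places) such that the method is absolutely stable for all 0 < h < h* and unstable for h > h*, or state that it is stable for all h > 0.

(-2.5000,0); λ=-8 ⇒ h* = (5/2)/8 = 0.3125.

Set f=λy, z=hλ:
  k1=λy_n ⇒ h·k1=z·y_n;  k2=λ(1+2/5z)y_n ⇒ h·k2=z(1+2/5z)y_n
  y_{n+1}/y_n = 1 + z(1+2/5z) = 1 + z + 2/5z²
  Hence R(z) = 1 + z + 2/5z².

Find x<0 with |R(x)|<1.
x=-0.35: |R|=0.6990
R=1: x+2/5x²=0 ⇒ x=−5/2=-2.5000; min R=1−1/(4·2/5)=0.3750>−1
Confirm numerically:
  x=-2.243: |R|=0.76942 <1
  x=-1.669: |R|=0.44522 <1
  x=-1.335: |R|=0.37789 <1
  x=-1.254: |R|=0.37501 <1
  x=-2.872: |R|=1.42735 >1
  x=-2.704: |R|=1.22065 >1
  x=-2.673: |R|=1.18497 >1
Interval (-2.5000, 0).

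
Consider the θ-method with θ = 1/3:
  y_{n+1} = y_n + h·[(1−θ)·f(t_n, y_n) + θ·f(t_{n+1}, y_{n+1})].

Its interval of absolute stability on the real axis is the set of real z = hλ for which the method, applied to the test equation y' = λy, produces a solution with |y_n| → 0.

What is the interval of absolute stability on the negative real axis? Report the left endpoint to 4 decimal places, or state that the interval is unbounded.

z∈(-6.0000,0).

With y'=λy (z=hλ):
  y_{n+1} = y_n + z·[2/3·y_n + 1/3·y_{n+1}] ⇒ (1 − 1/3z)y_{n+1} = (1 + 2/3z)y_n
  R(z) = (1 + 2/3z)/(1 − 1/3z).

Boundary: |R(x)|=1, x<0.
x=-1.21: |R|=0.1378
R=−1: 1+2/3x = −1+1/3x ⇒ -1/3x=2 ⇒ x=2/(-1/3)=-6.0000
Confirm numerically:
  x=-5.968: |R|=0.99643 <1
  x=-5.584: |R|=0.95154 <1
  x=-3.902: |R|=0.69603 <1
  x=-2.664: |R|=0.41102 <1
  x=-6.519: |R|=1.05452 >1
  x=-6.474: |R|=1.05003 >1
  x=-6.447: |R|=1.04732 >1
So |R|<1 on (-6.0000, 0).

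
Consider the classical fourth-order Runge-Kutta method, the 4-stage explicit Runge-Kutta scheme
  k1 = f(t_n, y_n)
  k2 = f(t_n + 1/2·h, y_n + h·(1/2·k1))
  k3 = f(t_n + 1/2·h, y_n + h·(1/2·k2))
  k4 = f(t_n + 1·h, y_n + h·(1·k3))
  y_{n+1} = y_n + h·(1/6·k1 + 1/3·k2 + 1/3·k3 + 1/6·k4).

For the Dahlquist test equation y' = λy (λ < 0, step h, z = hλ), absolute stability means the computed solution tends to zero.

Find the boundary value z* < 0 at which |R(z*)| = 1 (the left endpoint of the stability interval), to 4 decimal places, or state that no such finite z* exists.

With y'=λy (z=hλ):
  order 4, 4-stage ⇒ R(z)=1+z+z^2/2+z^3/6+z^4/24
  (e.g. R(-1.48)=0.27481, |R|=0.27481)

Boundary: |R(x)|=1, x<0.
x=-1.48: |R|=0.2748
|R(-3.03)|=1.4361 |R(-1.83)|=0.2903 |R(-0.65)|=0.5229
Bisect:
  x_lo=-3.5684 |R|=2.9811  x_hi=-0.1370 |R|=0.8720
  mid=-1.85268 |R|=0.29457 →hi
  mid=-2.71053 |R|=0.89301 →hi
  mid=-3.13946 |R|=1.67915 →lo
  mid=-2.92500 |R|=1.23188 →lo
  mid=-2.81776 |R|=1.05007 →lo
  mid=-2.76415 |R|=0.96859 →hi
  mid=-2.79096 |R|=1.00857 →lo
  mid=-2.77755 |R|=0.98839 →hi
  mid=-2.78425 |R|=0.99843 →hi
  mid=-2.78761 |R|=1.00349 →lo
  ...
  [-2.78530,-2.78509] ⇒ x*=-2.7853
Interval (-2.7853, 0).

z* = -2.7853.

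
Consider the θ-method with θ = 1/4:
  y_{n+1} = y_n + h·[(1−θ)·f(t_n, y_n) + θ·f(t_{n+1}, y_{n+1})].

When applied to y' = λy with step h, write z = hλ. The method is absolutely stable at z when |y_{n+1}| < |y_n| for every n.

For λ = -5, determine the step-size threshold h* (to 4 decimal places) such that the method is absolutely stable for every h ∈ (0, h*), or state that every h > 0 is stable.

On y'=λy, z=hλ:
  y_{n+1} = y_n + z·[3/4·y_n + 1/4·y_{n+1}] ⇒ (1 − 1/4z)y_{n+1} = (1 + 3/4z)y_n
  R(z) = (1 + 3/4z)/(1 − 1/4z).

Boundary: |R(x)|=1, x<0.
x=-0.65: |R|=0.4409
R=−1: 1+3/4x = −1+1/4x ⇒ -1/2x=2 ⇒ x=2/(-1/2)=-4.0000
Confirm numerically:
  x=-3.727: |R|=0.92934 <1
  x=-3.663: |R|=0.91204 <1
  x=-2.910: |R|=0.68452 <1
  x=-2.087: |R|=0.37145 <1
  x=-4.522: |R|=1.12251 >1
  x=-4.396: |R|=1.09433 >1
Stable set (-4.0000, 0).

(-4.0000,0); λ=-5 ⇒ h* = (4)/5 = 0.8000.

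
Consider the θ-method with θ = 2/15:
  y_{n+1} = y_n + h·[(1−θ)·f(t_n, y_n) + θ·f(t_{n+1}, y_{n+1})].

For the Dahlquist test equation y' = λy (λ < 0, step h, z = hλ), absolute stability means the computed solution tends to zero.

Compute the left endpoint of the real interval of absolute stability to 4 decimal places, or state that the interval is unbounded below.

Set f=λy, z=hλ:
  y_{n+1} = y_n + z·[13/15·y_n + 2/15·y_{n+1}] ⇒ (1 − 2/15z)y_{n+1} = (1 + 13/15z)y_n
  R(z) = (1 + 13/15z)/(1 − 2/15z).

Find x<0 with |R(x)|<1.
x=-0.95: |R|=0.1568
R=−1: 1+13/15x = −1+2/15x ⇒ -11/15x=2 ⇒ x=2/(-11/15)=-2.7273
Confirm numerically:
  x=-2.256: |R|=0.73432 <1
  x=-2.186: |R|=0.69265 <1
  x=-1.407: |R|=0.18474 <1
  x=-1.094: |R|=0.04526 <1
  x=-3.004: |R|=1.14490 >1
  x=-2.880: |R|=1.08092 >1
  x=-2.863: |R|=1.07204 >1
Interval (-2.7273, 0).

z* = -2.7273.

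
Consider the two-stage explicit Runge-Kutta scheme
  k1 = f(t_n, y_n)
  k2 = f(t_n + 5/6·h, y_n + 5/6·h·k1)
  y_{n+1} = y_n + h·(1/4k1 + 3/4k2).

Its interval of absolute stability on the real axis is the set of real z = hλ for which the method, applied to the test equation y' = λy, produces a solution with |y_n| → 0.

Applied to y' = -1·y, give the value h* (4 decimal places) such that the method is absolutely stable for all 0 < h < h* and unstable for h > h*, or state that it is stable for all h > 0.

On y'=λy, z=hλ:
  k1=λy_n ⇒ h·k1=z·y_n;  k2=λ(1+5/6z)y_n ⇒ h·k2=z(1+5/6z)y_n
  y_{n+1}/y_n = 1 + 1/4z + 3/4z(1+5/6z) = 1 + z + 5/8z²
  so R(z) = 1 + z + 5/8z².

Find x<0 with |R(x)|<1.
x=-0.31: |R|=0.7501
R=1: x+5/8x²=0 ⇒ x=−8/5=-1.6000; min R=1−1/(4·5/8)=0.6000>−1
Confirm numerically:
  x=-1.304: |R|=0.75876 <1
  x=-1.052: |R|=0.63969 <1
  x=-1.043: |R|=0.63691 <1
  x=-0.931: |R|=0.61073 <1
  x=-1.680: |R|=1.08400 >1
  x=-1.626: |R|=1.02642 >1
So |R|<1 on (-1.6000, 0).

(-1.6000,0); λ=-1 ⇒ h* = (8/5)/1 = 1.6000.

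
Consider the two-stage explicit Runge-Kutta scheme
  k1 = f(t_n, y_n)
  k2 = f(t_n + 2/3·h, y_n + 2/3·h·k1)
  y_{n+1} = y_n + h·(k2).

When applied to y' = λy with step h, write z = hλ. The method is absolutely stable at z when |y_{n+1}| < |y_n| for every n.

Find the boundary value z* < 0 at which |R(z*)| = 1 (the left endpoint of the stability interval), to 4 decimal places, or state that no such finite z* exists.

On y'=λy, z=hλ:
  k1=λy_n ⇒ h·k1=z·y_n;  k2=λ(1+2/3z)y_n ⇒ h·k2=z(1+2/3z)y_n
  y_{n+1}/y_n = 1 + z(1+2/3z) = 1 + z + 2/3z²
  ⇒ R(z) = 1 + z + 2/3z².

Boundary: |R(x)|=1, x<0.
x=-1.64: |R|=1.1531
R=1: x+2/3x²=0 ⇒ x=−3/2=-1.5000; min R=1−1/(4·2/3)=0.6250>−1
Confirm numerically:
  x=-1.151: |R|=0.73220 <1
  x=-1.138: |R|=0.72536 <1
  x=-1.004: |R|=0.66801 <1
  x=-0.656: |R|=0.63089 <1
  x=-2.039: |R|=1.73268 >1
  x=-2.028: |R|=1.71386 >1
  x=-1.598: |R|=1.10440 >1
Stable set (-1.5000, 0).

z* = -1.5000.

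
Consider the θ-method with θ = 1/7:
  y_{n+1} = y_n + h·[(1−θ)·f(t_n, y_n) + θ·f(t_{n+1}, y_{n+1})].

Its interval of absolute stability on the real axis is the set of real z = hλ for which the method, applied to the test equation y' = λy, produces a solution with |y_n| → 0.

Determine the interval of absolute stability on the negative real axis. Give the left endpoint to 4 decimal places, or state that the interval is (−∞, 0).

(-2.8000, 0).

With y'=λy (z=hλ):
  y_{n+1} = y_n + z·[6/7·y_n + 1/7·y_{n+1}] ⇒ (1 − 1/7z)y_{n+1} = (1 + 6/7z)y_n
  ⇒ R(z) = (1 + 6/7z)/(1 − 1/7z).

Solve |R(x)|<1 on ℝ⁻.
x=-1.57: |R|=0.2824
R=−1: 1+6/7x = −1+1/7x ⇒ -5/7x=2 ⇒ x=2/(-5/7)=-2.8000
Confirm numerically:
  x=-2.390: |R|=0.78168 <1
  x=-2.203: |R|=0.67565 <1
  x=-1.988: |R|=0.54829 <1
  x=-1.806: |R|=0.43561 <1
  x=-3.173: |R|=1.18333 >1
  x=-3.104: |R|=1.15044 >1
  x=-2.925: |R|=1.06297 >1
So |R|<1 on (-2.8000, 0).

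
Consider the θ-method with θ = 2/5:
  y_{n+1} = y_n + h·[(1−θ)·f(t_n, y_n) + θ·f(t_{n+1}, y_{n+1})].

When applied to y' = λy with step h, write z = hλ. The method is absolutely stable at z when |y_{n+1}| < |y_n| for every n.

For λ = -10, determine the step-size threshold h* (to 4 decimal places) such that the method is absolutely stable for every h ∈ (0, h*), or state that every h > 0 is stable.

(-10.0000,0); λ=-10 ⇒ h* = (10)/10 = 1.0000.

Test eqn y'=λy, z=hλ:
  y_{n+1} = y_n + z·[3/5·y_n + 2/5·y_{n+1}] ⇒ (1 − 2/5z)y_{n+1} = (1 + 3/5z)y_n
  so R(z) = (1 + 3/5z)/(1 − 2/5z).

Solve |R(x)|<1 on ℝ⁻.
x=-1.65: |R|=0.0060
R=−1: 1+3/5x = −1+2/5x ⇒ -1/5x=2 ⇒ x=2/(-1/5)=-10.0000
Confirm numerically:
  x=-7.090: |R|=0.84828 <1
  x=-6.065: |R|=0.77029 <1
  x=-4.189: |R|=0.56563 <1
  x=-10.403: |R|=1.01562 >1
  x=-10.277: |R|=1.01084 >1
  x=-10.269: |R|=1.01053 >1
Interval (-10.0000, 0).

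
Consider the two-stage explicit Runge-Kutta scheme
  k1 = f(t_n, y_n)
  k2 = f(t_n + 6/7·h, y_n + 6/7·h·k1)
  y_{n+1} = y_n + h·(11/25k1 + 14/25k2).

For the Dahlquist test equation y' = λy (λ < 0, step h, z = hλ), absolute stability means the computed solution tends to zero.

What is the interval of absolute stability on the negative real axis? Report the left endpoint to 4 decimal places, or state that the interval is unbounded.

(-2.0833, 0).

On y'=λy, z=hλ:
  k1=λy_n ⇒ h·k1=z·y_n;  k2=λ(1+6/7z)y_n ⇒ h·k2=z(1+6/7z)y_n
  y_{n+1}/y_n = 1 + 11/25z + 14/25z(1+6/7z) = 1 + z + 12/25z²
  so R(z) = 1 + z + 12/25z².

Boundary: |R(x)|=1, x<0.
x=-0.45: |R|=0.6472
R=1: x+12/25x²=0 ⇒ x=−25/12=-2.0833; min R=1−1/(4·12/25)=0.4792>−1
Confirm numerically:
  x=-1.935: |R|=0.86223 <1
  x=-1.705: |R|=0.69037 <1
  x=-0.941: |R|=0.48403 <1
  x=-2.467: |R|=1.45432 >1
  x=-2.376: |R|=1.33378 >1
  x=-2.273: |R|=1.20693 >1
Interval (-2.0833, 0).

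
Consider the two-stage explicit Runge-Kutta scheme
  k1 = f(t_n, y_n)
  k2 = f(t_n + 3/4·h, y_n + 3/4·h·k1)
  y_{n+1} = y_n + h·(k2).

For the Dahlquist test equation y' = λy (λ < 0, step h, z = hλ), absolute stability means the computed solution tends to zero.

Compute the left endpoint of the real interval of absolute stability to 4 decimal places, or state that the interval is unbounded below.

left endpoint -1.3333.

On y'=λy, z=hλ:
  k1=λy_n ⇒ h·k1=z·y_n;  k2=λ(1+3/4z)y_n ⇒ h·k2=z(1+3/4z)y_n
  y_{n+1}/y_n = 1 + z(1+3/4z) = 1 + z + 3/4z²
  so R(z) = 1 + z + 3/4z².

Need |R(x)|<1, x<0.
x=-0.99: |R|=0.7451
R=1: x+3/4x²=0 ⇒ x=−4/3=-1.3333; min R=1−1/(4·3/4)=0.6667>−1
Confirm numerically:
  x=-1.285: |R|=0.95342 <1
  x=-1.071: |R|=0.78928 <1
  x=-0.863: |R|=0.69558 <1
  x=-0.631: |R|=0.66762 <1
  x=-1.713: |R|=1.48778 >1
  x=-1.557: |R|=1.26119 >1
So |R|<1 on (-1.3333, 0).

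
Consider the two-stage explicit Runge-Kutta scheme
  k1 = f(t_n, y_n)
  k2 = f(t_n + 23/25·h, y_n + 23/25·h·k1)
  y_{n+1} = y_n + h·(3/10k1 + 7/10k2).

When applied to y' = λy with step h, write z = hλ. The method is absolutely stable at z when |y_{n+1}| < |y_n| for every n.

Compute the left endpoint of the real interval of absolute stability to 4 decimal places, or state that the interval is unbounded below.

z* = -1.5528.

On y'=λy, z=hλ:
  k1=λy_n ⇒ h·k1=z·y_n;  k2=λ(1+23/25z)y_n ⇒ h·k2=z(1+23/25z)y_n
  y_{n+1}/y_n = 1 + 3/10z + 7/10z(1+23/25z) = 1 + z + 161/250z²
  so R(z) = 1 + z + 161/250z².

Need |R(x)|<1, x<0.
x=-1.33: |R|=0.8092
R=1: x+161/250x²=0 ⇒ x=−250/161=-1.5528; min R=1−1/(4·161/250)=0.6118>−1
Confirm numerically:
  x=-1.163: |R|=0.70805 <1
  x=-0.824: |R|=0.61326 <1
  x=-0.812: |R|=0.61262 <1
  x=-2.120: |R|=1.77439 >1
  x=-1.827: |R|=1.32263 >1
Interval (-1.5528, 0).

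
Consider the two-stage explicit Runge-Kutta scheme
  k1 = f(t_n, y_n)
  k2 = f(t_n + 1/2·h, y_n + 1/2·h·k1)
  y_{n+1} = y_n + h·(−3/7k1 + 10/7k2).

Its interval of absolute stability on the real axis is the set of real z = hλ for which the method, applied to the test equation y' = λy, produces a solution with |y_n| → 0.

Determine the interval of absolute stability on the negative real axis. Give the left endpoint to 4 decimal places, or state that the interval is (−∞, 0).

On y'=λy, z=hλ:
  k1=λy_n ⇒ h·k1=z·y_n;  k2=λ(1+1/2z)y_n ⇒ h·k2=z(1+1/2z)y_n
  y_{n+1}/y_n = 1 − 3/7z + 10/7z(1+1/2z) = 1 + z + 5/7z²
  R(z) = 1 + z + 5/7z².

Boundary: |R(x)|=1, x<0.
x=-0.54: |R|=0.6683
R=1: x+5/7x²=0 ⇒ x=−7/5=-1.4000; min R=1−1/(4·5/7)=0.6500>−1
Confirm numerically:
  x=-1.273: |R|=0.88452 <1
  x=-1.037: |R|=0.73112 <1
  x=-0.798: |R|=0.65686 <1
  x=-1.790: |R|=1.49864 >1
  x=-1.746: |R|=1.43151 >1
So |R|<1 on (-1.4000, 0).

(-1.4000, 0).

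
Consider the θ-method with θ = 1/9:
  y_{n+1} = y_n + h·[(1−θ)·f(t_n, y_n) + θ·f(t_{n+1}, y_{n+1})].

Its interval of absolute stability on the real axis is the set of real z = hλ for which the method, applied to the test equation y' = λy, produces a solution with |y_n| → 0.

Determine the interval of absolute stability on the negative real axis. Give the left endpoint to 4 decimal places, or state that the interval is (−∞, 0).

Test eqn y'=λy, z=hλ:
  y_{n+1} = y_n + z·[8/9·y_n + 1/9·y_{n+1}] ⇒ (1 − 1/9z)y_{n+1} = (1 + 8/9z)y_n
  ⇒ R(z) = (1 + 8/9z)/(1 − 1/9z).

Boundary: |R(x)|=1, x<0.
x=-0.91: |R|=0.1736
R=−1: 1+8/9x = −1+1/9x ⇒ -7/9x=2 ⇒ x=2/(-7/9)=-2.5714
Confirm numerically:
  x=-2.539: |R|=0.98033 <1
  x=-2.449: |R|=0.92515 <1
  x=-1.999: |R|=0.63569 <1
  x=-1.966: |R|=0.61353 <1
  x=-2.842: |R|=1.15994 >1
  x=-2.719: |R|=1.08815 >1
  x=-2.691: |R|=1.07159 >1
So |R|<1 on (-2.5714, 0).

(-2.5714, 0).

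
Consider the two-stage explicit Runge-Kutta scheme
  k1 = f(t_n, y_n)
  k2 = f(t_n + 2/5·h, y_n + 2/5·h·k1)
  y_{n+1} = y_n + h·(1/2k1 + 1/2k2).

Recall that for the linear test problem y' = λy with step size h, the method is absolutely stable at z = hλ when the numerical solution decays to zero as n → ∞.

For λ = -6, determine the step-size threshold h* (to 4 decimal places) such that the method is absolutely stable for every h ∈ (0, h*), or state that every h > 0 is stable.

With y'=λy (z=hλ):
  k1=λy_n ⇒ h·k1=z·y_n;  k2=λ(1+2/5z)y_n ⇒ h·k2=z(1+2/5z)y_n
  y_{n+1}/y_n = 1 + 1/2z + 1/2z(1+2/5z) = 1 + z + 1/5z²
  so R(z) = 1 + z + 1/5z².

Solve |R(x)|<1 on ℝ⁻.
x=-1.51: |R|=0.0540
R=1: x+1/5x²=0 ⇒ x=−5=-5.0000; min R=1−1/(4·1/5)=-0.2500>−1
Confirm numerically:
  x=-4.210: |R|=0.33482 <1
  x=-3.924: |R|=0.15556 <1
  x=-3.772: |R|=0.07360 <1
  x=-3.459: |R|=0.06606 <1
  x=-5.170: |R|=1.17578 >1
  x=-5.086: |R|=1.08748 >1
Stable set (-5.0000, 0).

(-5.0000,0); λ=-6 ⇒ h* = (5)/6 = 0.8333.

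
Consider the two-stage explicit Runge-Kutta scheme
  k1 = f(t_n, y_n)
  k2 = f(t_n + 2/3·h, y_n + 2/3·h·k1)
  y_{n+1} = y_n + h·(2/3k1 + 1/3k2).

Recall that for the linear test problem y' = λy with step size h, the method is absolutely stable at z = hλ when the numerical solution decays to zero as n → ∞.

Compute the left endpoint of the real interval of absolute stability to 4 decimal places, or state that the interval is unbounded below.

z* = -4.5000.

Test eqn y'=λy, z=hλ:
  k1=λy_n ⇒ h·k1=z·y_n;  k2=λ(1+2/3z)y_n ⇒ h·k2=z(1+2/3z)y_n
  y_{n+1}/y_n = 1 + 2/3z + 1/3z(1+2/3z) = 1 + z + 2/9z²
  Hence R(z) = 1 + z + 2/9z².

Boundary: |R(x)|=1, x<0.
x=-1.15: |R|=0.1439
R=1: x+2/9x²=0 ⇒ x=−9/2=-4.5000; min R=1−1/(4·2/9)=-0.1250>−1
Confirm numerically:
  x=-2.393: |R|=0.12046 <1
  x=-2.348: |R|=0.12287 <1
  x=-2.272: |R|=0.12489 <1
  x=-2.203: |R|=0.12451 <1
  x=-4.927: |R|=1.46752 >1
  x=-4.881: |R|=1.41326 >1
  x=-4.633: |R|=1.13693 >1
So |R|<1 on (-4.5000, 0).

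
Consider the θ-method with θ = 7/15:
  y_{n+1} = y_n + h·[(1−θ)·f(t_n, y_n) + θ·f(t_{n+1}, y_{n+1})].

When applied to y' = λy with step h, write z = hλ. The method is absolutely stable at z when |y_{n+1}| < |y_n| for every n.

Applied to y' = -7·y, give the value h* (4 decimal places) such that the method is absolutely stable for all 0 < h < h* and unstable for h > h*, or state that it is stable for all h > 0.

(-30.0000,0); λ=-7 ⇒ h* = (30)/7 = 4.2857.

With y'=λy (z=hλ):
  y_{n+1} = y_n + z·[8/15·y_n + 7/15·y_{n+1}] ⇒ (1 − 7/15z)y_{n+1} = (1 + 8/15z)y_n
  so R(z) = (1 + 8/15z)/(1 − 7/15z).

Need |R(x)|<1, x<0.
x=-0.44: |R|=0.6350
R=−1: 1+8/15x = −1+7/15x ⇒ -1/15x=2 ⇒ x=2/(-1/15)=-30.0000
Confirm numerically:
  x=-29.402: |R|=0.99729 <1
  x=-24.050: |R|=0.96755 <1
  x=-21.872: |R|=0.95165 <1
  x=-14.247: |R|=0.86269 <1
  x=-30.459: |R|=1.00201 >1
  x=-30.244: |R|=1.00108 >1
  x=-30.208: |R|=1.00092 >1
Stable set (-30.0000, 0).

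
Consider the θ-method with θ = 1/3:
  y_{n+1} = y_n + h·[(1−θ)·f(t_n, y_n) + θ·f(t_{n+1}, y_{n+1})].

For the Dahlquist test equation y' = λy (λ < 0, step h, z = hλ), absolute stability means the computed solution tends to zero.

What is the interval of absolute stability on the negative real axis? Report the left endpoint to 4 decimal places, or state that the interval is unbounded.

Test eqn y'=λy, z=hλ:
  y_{n+1} = y_n + z·[2/3·y_n + 1/3·y_{n+1}] ⇒ (1 − 1/3z)y_{n+1} = (1 + 2/3z)y_n
  so R(z) = (1 + 2/3z)/(1 − 1/3z).

Need |R(x)|<1, x<0.
x=-0.39: |R|=0.6549
R=−1: 1+2/3x = −1+1/3x ⇒ -1/3x=2 ⇒ x=2/(-1/3)=-6.0000
Confirm numerically:
  x=-4.774: |R|=0.84229 <1
  x=-3.162: |R|=0.53944 <1
  x=-2.545: |R|=0.37692 <1
  x=-6.535: |R|=1.05611 >1
  x=-6.302: |R|=1.03247 >1
  x=-6.252: |R|=1.02724 >1
Interval (-6.0000, 0).

z∈(-6.0000,0).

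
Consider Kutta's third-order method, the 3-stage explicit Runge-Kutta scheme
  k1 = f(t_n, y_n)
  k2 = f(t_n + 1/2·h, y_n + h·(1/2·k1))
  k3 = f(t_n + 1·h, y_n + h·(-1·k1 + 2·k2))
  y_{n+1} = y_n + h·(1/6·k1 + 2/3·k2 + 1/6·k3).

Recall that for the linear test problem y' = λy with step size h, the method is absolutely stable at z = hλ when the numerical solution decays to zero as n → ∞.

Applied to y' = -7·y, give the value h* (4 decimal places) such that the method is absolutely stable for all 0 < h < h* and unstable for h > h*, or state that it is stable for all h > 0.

(-2.5127,0); λ=-7 ⇒ h* = 0.3590.

On y'=λy, z=hλ:
  order 3, 3-stage ⇒ R(z)=1+z+z^2/2+z^3/6
  (e.g. R(-1.48)=0.07490, |R|=0.07490)

Boundary: |R(x)|=1, x<0.
x=-1.48: |R|=0.0749
|R(-2.39)|=0.8093 |R(-1.79)|=0.1438 |R(-1.73)|=0.0965
Bisect:
  x_lo=-2.8432 |R|=1.6320  x_hi=-0.3046 |R|=0.7371
  mid=-1.57393 |R|=0.01486 →hi
  mid=-2.20858 |R|=0.56518 →hi
  mid=-2.52591 |R|=1.02177 →lo
  mid=-2.36724 |R|=0.77626 →hi
  mid=-2.44657 |R|=0.89447 →hi
  mid=-2.48624 |R|=0.95695 →hi
  mid=-2.50607 |R|=0.98906 →hi
  mid=-2.51599 |R|=1.00534 →lo
  ...
  [-2.51289,-2.51274] ⇒ x*=-2.5127
So |R|<1 on (-2.5127, 0).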